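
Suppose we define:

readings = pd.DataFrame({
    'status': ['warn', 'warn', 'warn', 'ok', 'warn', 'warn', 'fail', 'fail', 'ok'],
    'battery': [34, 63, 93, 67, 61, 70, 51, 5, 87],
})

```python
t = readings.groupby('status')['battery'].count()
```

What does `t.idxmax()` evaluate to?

warn

group by status, count of battery:
status
fail    2
ok      2
warn    5
Name: battery, dtype: int64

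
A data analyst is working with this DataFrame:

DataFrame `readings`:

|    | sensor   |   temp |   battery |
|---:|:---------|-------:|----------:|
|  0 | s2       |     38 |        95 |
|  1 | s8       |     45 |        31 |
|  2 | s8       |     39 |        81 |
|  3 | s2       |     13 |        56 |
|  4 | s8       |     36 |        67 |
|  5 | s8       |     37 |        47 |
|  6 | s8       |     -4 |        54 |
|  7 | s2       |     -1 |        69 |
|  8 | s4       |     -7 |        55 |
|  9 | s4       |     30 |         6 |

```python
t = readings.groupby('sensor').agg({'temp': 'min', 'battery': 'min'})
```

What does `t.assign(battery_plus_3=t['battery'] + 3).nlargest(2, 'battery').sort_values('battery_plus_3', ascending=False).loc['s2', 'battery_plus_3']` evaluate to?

group by sensor: min(temp), min(battery):
        temp  battery
sensor               
s2        -1       56
s4        -7        6
s8        -4       31
add column battery_plus_3 = t['battery'] + 3:
        temp  battery  battery_plus_3
sensor                               
s2        -1       56              59
s4        -7        6               9
s8        -4       31              34
take 2 rows with largest battery:
        temp  battery  battery_plus_3
sensor                               
s2        -1       56              59
s8        -4       31              34
sort by battery_plus_3 descending:
        temp  battery  battery_plus_3
sensor                               
s2        -1       56              59
s8        -4       31              34
Finally, value at row 's2', column 'battery_plus_3' = 59.

59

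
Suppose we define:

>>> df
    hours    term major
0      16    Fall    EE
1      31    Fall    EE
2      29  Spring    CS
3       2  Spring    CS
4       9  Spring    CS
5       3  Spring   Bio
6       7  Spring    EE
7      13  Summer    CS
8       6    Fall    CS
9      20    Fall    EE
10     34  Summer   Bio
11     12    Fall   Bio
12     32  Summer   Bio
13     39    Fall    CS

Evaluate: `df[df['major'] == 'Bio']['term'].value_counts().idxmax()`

filter rows where major == 'Bio':
    hours    term major
5       3  Spring   Bio
10     34  Summer   Bio
11     12    Fall   Bio
12     32  Summer   Bio
value_counts of term:
term
Summer    2
Spring    1
Fall      1
Name: count, dtype: int64

Summer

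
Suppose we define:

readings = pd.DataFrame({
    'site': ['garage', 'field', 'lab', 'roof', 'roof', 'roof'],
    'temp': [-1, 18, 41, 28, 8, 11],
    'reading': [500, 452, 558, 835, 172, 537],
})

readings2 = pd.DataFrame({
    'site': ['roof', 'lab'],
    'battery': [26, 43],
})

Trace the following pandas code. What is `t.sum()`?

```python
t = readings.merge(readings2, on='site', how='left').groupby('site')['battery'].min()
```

69.0

merge on 'site' (how='left') → 6 rows:
     site  temp  reading  battery
0  garage    -1      500      NaN
1   field    18      452      NaN
2     lab    41      558     43.0
3    roof    28      835     26.0
4    roof     8      172     26.0
5    roof    11      537     26.0
group by site, min of battery:
site
field      NaN
garage     NaN
lab       43.0
roof      26.0
Name: battery, dtype: float64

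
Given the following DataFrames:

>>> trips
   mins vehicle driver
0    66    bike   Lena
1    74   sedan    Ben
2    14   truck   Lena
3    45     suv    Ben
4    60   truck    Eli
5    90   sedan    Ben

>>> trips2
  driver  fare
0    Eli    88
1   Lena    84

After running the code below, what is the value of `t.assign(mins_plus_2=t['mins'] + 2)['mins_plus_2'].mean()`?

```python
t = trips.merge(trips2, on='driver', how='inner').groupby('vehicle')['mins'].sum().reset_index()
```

merge on 'driver' (how='inner') → 3 rows:
   mins vehicle driver  fare
0    66    bike   Lena    84
1    14   truck   Lena    84
2    60   truck    Eli    88
group by vehicle, sum of mins:
vehicle
bike     66
truck    74
Name: mins, dtype: int64
reset_index():
  vehicle  mins
0    bike    66
1   truck    74
add column mins_plus_2 = t['mins'] + 2:
  vehicle  mins  mins_plus_2
0    bike    66           68
1   truck    74           76

72.0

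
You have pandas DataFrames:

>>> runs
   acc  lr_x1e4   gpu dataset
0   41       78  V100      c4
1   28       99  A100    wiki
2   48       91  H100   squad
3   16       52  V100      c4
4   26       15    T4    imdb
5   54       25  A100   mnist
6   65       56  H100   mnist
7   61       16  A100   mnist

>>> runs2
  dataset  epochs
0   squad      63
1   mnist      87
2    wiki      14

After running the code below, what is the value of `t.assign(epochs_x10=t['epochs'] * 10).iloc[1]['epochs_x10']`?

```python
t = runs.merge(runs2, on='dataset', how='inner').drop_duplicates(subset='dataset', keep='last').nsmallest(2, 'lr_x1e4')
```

630

merge on 'dataset' (how='inner') → 5 rows:
   acc  lr_x1e4   gpu dataset  epochs
0   28       99  A100    wiki      14
1   48       91  H100   squad      63
2   54       25  A100   mnist      87
3   65       56  H100   mnist      87
4   61       16  A100   mnist      87
drop duplicate dataset (keep=last):
   acc  lr_x1e4   gpu dataset  epochs
0   28       99  A100    wiki      14
1   48       91  H100   squad      63
4   61       16  A100   mnist      87
take 2 rows with smallest lr_x1e4:
   acc  lr_x1e4   gpu dataset  epochs
4   61       16  A100   mnist      87
1   48       91  H100   squad      63
add column epochs_x10 = t['epochs'] * 10:
   acc  lr_x1e4   gpu dataset  epochs  epochs_x10
4   61       16  A100   mnist      87         870
1   48       91  H100   squad      63         630
The value at position 1, column 'epochs_x10' is 630.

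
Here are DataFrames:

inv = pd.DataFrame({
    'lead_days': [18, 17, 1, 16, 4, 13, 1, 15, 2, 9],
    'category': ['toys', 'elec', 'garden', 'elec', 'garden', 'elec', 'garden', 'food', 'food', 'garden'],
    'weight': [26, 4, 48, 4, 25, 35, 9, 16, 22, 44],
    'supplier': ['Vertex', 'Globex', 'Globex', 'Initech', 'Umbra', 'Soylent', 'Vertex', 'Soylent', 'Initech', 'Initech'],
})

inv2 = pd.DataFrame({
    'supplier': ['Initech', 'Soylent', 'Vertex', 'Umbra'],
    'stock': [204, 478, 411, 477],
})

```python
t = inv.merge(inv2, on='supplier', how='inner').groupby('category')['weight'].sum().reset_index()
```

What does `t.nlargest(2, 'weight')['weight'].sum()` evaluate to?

merge on 'supplier' (how='inner') → 8 rows:
   lead_days category  weight supplier  stock
0         18     toys      26   Vertex    411
1         16     elec       4  Initech    204
2          4   garden      25    Umbra    477
3         13     elec      35  Soylent    478
4          1   garden       9   Vertex    411
5         15     food      16  Soylent    478
6          2     food      22  Initech    204
7          9   garden      44  Initech    204
group by category, sum of weight:
category
elec      39
food      38
garden    78
toys      26
Name: weight, dtype: int64
reset_index():
  category  weight
0     elec      39
1     food      38
2   garden      78
3     toys      26
take 2 rows with largest weight:
  category  weight
2   garden      78
0     elec      39
Reading off the sum of column 'weight', we get 117.

117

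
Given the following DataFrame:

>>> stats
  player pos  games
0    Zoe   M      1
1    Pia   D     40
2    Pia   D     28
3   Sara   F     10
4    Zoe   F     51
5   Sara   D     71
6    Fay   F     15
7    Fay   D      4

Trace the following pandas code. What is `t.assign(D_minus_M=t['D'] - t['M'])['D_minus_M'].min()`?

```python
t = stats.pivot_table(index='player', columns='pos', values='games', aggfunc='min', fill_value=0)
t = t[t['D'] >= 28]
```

pivot: rows=player, cols=pos, min(games):
pos      D   F  M
player           
Fay      4  15  0
Pia     28   0  0
Sara    71  10  0
Zoe      0  51  1
filter rows where D >= 28:
pos      D   F  M
player           
Pia     28   0  0
Sara    71  10  0
add column D_minus_M = t['D'] - t['M']:
pos      D   F  M  D_minus_M
player                      
Pia     28   0  0         28
Sara    71  10  0         71
min of column 'D_minus_M' → 28

28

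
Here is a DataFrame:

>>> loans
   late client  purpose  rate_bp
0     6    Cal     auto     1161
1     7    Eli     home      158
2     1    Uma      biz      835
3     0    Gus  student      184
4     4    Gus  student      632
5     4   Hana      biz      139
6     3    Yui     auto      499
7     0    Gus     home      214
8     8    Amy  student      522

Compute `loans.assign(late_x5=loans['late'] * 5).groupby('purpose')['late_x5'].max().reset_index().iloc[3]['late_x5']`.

add column late_x5 = loans['late'] * 5:
   late client  purpose  rate_bp  late_x5
0     6    Cal     auto     1161       30
1     7    Eli     home      158       35
2     1    Uma      biz      835        5
3     0    Gus  student      184        0
4     4    Gus  student      632       20
5     4   Hana      biz      139       20
6     3    Yui     auto      499       15
7     0    Gus     home      214        0
8     8    Amy  student      522       40
group by purpose, max of late_x5:
purpose
auto       30
biz        20
home       35
student    40
Name: late_x5, dtype: int64
reset_index():
   purpose  late_x5
0     auto       30
1      biz       20
2     home       35
3  student       40
So iloc[3]['late_x5'] = 40.

40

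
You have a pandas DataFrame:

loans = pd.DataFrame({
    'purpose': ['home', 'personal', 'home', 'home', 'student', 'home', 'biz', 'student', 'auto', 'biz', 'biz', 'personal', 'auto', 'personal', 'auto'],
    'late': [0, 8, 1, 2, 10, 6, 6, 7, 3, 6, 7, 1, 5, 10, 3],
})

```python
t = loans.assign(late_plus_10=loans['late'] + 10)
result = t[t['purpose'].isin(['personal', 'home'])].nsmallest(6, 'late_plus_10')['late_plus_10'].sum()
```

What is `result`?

78

add column late_plus_10 = loans['late'] + 10:
     purpose  late  late_plus_10
0       home     0            10
1   personal     8            18
2       home     1            11
3       home     2            12
4    student    10            20
5       home     6            16
6        biz     6            16
7    student     7            17
8       auto     3            13
9        biz     6            16
10       biz     7            17
11  personal     1            11
12      auto     5            15
13  personal    10            20
14      auto     3            13
filter rows where purpose in ['personal', 'home']:
     purpose  late  late_plus_10
0       home     0            10
1   personal     8            18
2       home     1            11
3       home     2            12
5       home     6            16
11  personal     1            11
13  personal    10            20
take 6 rows with smallest late_plus_10:
     purpose  late  late_plus_10
0       home     0            10
2       home     1            11
11  personal     1            11
3       home     2            12
5       home     6            16
1   personal     8            18
Taking the sum of column 'late_plus_10' gives 78.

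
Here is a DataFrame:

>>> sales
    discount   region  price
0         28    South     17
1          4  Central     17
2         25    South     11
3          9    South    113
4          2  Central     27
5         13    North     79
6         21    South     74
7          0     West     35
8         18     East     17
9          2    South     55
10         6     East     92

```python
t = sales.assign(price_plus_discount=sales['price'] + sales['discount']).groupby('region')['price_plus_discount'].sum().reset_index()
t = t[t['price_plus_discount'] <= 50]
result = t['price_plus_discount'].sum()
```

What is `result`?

add column price_plus_discount = sales['price'] + sales['discount']:
    discount   region  price  price_plus_discount
0         28    South     17                   45
1          4  Central     17                   21
2         25    South     11                   36
3          9    South    113                  122
4          2  Central     27                   29
5         13    North     79                   92
6         21    South     74                   95
7          0     West     35                   35
8         18     East     17                   35
9          2    South     55                   57
10         6     East     92                   98
group by region, sum of price_plus_discount:
region
Central     50
East       133
North       92
South      355
West        35
Name: price_plus_discount, dtype: int64
reset_index():
    region  price_plus_discount
0  Central                   50
1     East                  133
2    North                   92
3    South                  355
4     West                   35
filter rows where price_plus_discount <= 50:
    region  price_plus_discount
0  Central                   50
4     West                   35

85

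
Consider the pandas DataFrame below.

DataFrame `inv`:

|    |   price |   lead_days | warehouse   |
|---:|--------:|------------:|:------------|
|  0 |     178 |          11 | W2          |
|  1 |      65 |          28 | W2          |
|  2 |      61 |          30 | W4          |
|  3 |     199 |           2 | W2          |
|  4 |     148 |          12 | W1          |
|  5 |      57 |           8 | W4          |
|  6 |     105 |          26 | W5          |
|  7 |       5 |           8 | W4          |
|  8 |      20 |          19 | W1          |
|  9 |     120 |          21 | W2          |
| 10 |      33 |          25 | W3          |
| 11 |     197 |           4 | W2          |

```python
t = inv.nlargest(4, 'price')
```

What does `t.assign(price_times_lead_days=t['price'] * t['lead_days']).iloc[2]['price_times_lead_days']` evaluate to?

take 4 rows with largest price:
    price  lead_days warehouse
3     199          2        W2
11    197          4        W2
0     178         11        W2
4     148         12        W1
add column price_times_lead_days = t['price'] * t['lead_days']:
    price  lead_days warehouse  price_times_lead_days
3     199          2        W2                    398
11    197          4        W2                    788
0     178         11        W2                   1958
4     148         12        W1                   1776
So iloc[2]['price_times_lead_days'] = 1958.

1958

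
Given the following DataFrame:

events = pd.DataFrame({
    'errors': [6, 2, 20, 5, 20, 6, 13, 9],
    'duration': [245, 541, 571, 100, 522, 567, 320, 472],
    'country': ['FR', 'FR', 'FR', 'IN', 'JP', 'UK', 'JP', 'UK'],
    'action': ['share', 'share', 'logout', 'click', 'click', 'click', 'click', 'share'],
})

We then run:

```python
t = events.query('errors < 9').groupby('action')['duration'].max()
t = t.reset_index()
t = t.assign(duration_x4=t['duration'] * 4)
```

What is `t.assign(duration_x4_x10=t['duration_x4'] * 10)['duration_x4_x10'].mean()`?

22160.0

filter rows where errors < 9:
   errors  duration country action
0       6       245      FR  share
1       2       541      FR  share
3       5       100      IN  click
5       6       567      UK  click
group by action, max of duration:
action
click    567
share    541
Name: duration, dtype: int64
reset_index():
  action  duration
0  click       567
1  share       541
add column duration_x4 = t['duration'] * 4:
  action  duration  duration_x4
0  click       567         2268
1  share       541         2164
add column duration_x4_x10 = t['duration_x4'] * 10:
  action  duration  duration_x4  duration_x4_x10
0  click       567         2268            22680
1  share       541         2164            21640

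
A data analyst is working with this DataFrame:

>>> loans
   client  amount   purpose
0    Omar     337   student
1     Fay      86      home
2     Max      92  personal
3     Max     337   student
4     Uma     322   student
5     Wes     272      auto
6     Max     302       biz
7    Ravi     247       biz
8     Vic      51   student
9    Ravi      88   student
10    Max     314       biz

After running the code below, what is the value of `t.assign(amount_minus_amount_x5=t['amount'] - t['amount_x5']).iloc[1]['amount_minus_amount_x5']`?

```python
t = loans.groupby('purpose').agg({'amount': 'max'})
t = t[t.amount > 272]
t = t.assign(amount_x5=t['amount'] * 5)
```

group by purpose, max of amount:
          amount
purpose         
auto         272
biz          314
home          86
personal      92
student      337
filter rows where amount > 272:
         amount
purpose        
biz         314
student     337
add column amount_x5 = t['amount'] * 5:
         amount  amount_x5
purpose                   
biz         314       1570
student     337       1685
add column amount_minus_amount_x5 = t['amount'] - t['amount_x5']:
         amount  amount_x5  amount_minus_amount_x5
purpose                                           
biz         314       1570                   -1256
student     337       1685                   -1348
So iloc[1]['amount_minus_amount_x5'] = -1348.

-1348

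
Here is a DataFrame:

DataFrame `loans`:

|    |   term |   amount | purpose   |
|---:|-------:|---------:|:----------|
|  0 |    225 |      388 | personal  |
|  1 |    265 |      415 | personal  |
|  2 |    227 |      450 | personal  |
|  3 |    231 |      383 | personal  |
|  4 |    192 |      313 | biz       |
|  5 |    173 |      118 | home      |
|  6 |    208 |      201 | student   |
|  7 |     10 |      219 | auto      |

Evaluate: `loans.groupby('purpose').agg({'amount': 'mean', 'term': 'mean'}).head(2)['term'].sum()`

202.0

group by purpose: mean(amount), mean(term):
          amount   term
purpose                
auto       219.0   10.0
biz        313.0  192.0
home       118.0  173.0
personal   409.0  237.0
student    201.0  208.0
take first 2 rows:
         amount   term
purpose               
auto      219.0   10.0
biz       313.0  192.0
sum of column 'term' → 202.0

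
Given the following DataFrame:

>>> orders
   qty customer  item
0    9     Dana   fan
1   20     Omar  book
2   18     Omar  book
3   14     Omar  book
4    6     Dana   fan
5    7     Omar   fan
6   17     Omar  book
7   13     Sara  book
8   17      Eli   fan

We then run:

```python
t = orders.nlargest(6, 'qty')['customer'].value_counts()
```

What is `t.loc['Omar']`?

take 6 rows with largest qty:
   qty customer  item
1   20     Omar  book
2   18     Omar  book
6   17     Omar  book
8   17      Eli   fan
3   14     Omar  book
7   13     Sara  book
value_counts of customer:
customer
Omar    4
Eli     1
Sara    1
Name: count, dtype: int64
Taking the value at index 'Omar' gives 4.

4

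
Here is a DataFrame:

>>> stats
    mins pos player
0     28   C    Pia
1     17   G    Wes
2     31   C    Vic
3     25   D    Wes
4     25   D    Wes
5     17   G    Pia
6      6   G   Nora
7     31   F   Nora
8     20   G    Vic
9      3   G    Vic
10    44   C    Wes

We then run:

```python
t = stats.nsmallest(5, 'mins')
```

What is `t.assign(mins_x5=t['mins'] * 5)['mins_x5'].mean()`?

take 5 rows with smallest mins:
   mins pos player
9     3   G    Vic
6     6   G   Nora
1    17   G    Wes
5    17   G    Pia
8    20   G    Vic
add column mins_x5 = t['mins'] * 5:
   mins pos player  mins_x5
9     3   G    Vic       15
6     6   G   Nora       30
1    17   G    Wes       85
5    17   G    Pia       85
8    20   G    Vic      100
Taking the mean of column 'mins_x5' gives 63.0.

63.0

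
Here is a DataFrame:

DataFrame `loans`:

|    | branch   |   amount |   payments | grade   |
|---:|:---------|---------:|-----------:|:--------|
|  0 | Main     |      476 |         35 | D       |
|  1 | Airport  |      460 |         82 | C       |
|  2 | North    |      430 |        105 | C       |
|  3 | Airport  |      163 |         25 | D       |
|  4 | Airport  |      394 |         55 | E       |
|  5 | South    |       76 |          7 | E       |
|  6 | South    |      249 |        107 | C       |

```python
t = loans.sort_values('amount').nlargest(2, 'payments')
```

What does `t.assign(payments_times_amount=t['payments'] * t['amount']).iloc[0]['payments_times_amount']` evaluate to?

sort by amount:
    branch  amount  payments grade
5    South      76         7     E
3  Airport     163        25     D
6    South     249       107     C
4  Airport     394        55     E
2    North     430       105     C
1  Airport     460        82     C
0     Main     476        35     D
take 2 rows with largest payments:
  branch  amount  payments grade
6  South     249       107     C
2  North     430       105     C
add column payments_times_amount = t['payments'] * t['amount']:
  branch  amount  payments grade  payments_times_amount
6  South     249       107     C                  26643
2  North     430       105     C                  45150
Reading off the value at position 0, column 'payments_times_amount', we get 26643.

26643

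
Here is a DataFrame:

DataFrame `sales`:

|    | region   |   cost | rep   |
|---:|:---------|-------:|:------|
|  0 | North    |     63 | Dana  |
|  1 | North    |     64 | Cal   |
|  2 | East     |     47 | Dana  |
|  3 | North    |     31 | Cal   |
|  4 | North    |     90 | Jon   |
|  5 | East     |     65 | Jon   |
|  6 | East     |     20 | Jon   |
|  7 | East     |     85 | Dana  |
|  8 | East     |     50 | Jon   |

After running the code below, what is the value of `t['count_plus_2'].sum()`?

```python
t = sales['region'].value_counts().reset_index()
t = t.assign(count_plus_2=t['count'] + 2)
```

13

value_counts of region:
region
East     5
North    4
Name: count, dtype: int64
reset_index():
  region  count
0   East      5
1  North      4
add column count_plus_2 = t['count'] + 2:
  region  count  count_plus_2
0   East      5             7
1  North      4             6
Taking the sum of column 'count_plus_2' gives 13.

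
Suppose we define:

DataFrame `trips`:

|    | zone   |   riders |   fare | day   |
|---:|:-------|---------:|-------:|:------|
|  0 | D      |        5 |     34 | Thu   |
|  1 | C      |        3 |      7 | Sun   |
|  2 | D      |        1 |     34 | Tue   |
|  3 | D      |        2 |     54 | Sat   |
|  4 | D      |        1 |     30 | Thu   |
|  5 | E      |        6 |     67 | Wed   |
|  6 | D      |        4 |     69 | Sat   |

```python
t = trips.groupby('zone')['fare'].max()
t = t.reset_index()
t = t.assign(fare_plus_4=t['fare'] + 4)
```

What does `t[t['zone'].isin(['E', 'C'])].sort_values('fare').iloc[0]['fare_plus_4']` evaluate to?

group by zone, max of fare:
zone
C     7
D    69
E    67
Name: fare, dtype: int64
reset_index():
  zone  fare
0    C     7
1    D    69
2    E    67
add column fare_plus_4 = t['fare'] + 4:
  zone  fare  fare_plus_4
0    C     7           11
1    D    69           73
2    E    67           71
filter rows where zone in ['E', 'C']:
  zone  fare  fare_plus_4
0    C     7           11
2    E    67           71
sort by fare:
  zone  fare  fare_plus_4
0    C     7           11
2    E    67           71
Finally, value at position 0, column 'fare_plus_4' = 11.

11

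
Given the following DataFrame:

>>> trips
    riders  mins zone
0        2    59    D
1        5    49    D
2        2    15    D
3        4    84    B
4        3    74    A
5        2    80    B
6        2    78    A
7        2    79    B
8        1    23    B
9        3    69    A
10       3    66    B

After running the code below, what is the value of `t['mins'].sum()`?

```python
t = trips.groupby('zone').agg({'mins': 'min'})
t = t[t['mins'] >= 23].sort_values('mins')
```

92

group by zone, min of mins:
      mins
zone      
A       69
B       23
D       15
filter rows where mins >= 23:
      mins
zone      
A       69
B       23
sort by mins:
      mins
zone      
B       23
A       69
Finally, sum of column 'mins' = 92.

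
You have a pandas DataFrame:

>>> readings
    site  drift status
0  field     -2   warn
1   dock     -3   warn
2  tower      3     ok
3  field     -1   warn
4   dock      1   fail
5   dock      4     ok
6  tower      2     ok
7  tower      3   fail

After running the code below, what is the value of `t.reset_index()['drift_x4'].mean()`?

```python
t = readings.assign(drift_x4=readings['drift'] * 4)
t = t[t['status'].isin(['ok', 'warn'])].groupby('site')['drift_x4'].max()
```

add column drift_x4 = readings['drift'] * 4:
    site  drift status  drift_x4
0  field     -2   warn        -8
1   dock     -3   warn       -12
2  tower      3     ok        12
3  field     -1   warn        -4
4   dock      1   fail         4
5   dock      4     ok        16
6  tower      2     ok         8
7  tower      3   fail        12
filter rows where status in ['ok', 'warn']:
    site  drift status  drift_x4
0  field     -2   warn        -8
1   dock     -3   warn       -12
2  tower      3     ok        12
3  field     -1   warn        -4
5   dock      4     ok        16
6  tower      2     ok         8
group by site, max of drift_x4:
site
dock     16
field    -4
tower    12
Name: drift_x4, dtype: int64
reset_index():
    site  drift_x4
0   dock        16
1  field        -4
2  tower        12
Finally, mean of column 'drift_x4' = 8.0.

8.0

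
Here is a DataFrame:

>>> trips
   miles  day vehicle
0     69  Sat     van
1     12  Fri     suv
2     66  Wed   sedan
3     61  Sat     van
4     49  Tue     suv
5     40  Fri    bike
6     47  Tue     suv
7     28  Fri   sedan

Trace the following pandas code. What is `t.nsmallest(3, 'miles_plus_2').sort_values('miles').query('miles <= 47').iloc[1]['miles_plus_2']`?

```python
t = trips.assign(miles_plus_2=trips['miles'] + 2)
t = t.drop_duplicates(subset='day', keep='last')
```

49

add column miles_plus_2 = trips['miles'] + 2:
   miles  day vehicle  miles_plus_2
0     69  Sat     van            71
1     12  Fri     suv            14
2     66  Wed   sedan            68
3     61  Sat     van            63
4     49  Tue     suv            51
5     40  Fri    bike            42
6     47  Tue     suv            49
7     28  Fri   sedan            30
drop duplicate day (keep=last):
   miles  day vehicle  miles_plus_2
2     66  Wed   sedan            68
3     61  Sat     van            63
6     47  Tue     suv            49
7     28  Fri   sedan            30
take 3 rows with smallest miles_plus_2:
   miles  day vehicle  miles_plus_2
7     28  Fri   sedan            30
6     47  Tue     suv            49
3     61  Sat     van            63
sort by miles:
   miles  day vehicle  miles_plus_2
7     28  Fri   sedan            30
6     47  Tue     suv            49
3     61  Sat     van            63
filter rows where miles <= 47:
   miles  day vehicle  miles_plus_2
7     28  Fri   sedan            30
6     47  Tue     suv            49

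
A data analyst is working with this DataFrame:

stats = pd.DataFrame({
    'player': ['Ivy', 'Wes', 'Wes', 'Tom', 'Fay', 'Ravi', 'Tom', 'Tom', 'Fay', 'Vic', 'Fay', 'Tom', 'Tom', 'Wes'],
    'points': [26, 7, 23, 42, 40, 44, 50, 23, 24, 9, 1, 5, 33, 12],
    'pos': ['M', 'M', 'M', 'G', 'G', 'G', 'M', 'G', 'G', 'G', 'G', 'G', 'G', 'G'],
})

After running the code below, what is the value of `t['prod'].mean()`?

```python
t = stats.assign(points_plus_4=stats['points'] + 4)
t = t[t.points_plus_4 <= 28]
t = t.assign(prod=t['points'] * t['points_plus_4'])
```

add column points_plus_4 = stats['points'] + 4:
   player  points pos  points_plus_4
0     Ivy      26   M             30
1     Wes       7   M             11
2     Wes      23   M             27
3     Tom      42   G             46
4     Fay      40   G             44
5    Ravi      44   G             48
6     Tom      50   M             54
7     Tom      23   G             27
8     Fay      24   G             28
9     Vic       9   G             13
10    Fay       1   G              5
11    Tom       5   G              9
12    Tom      33   G             37
13    Wes      12   G             16
filter rows where points_plus_4 <= 28:
   player  points pos  points_plus_4
1     Wes       7   M             11
2     Wes      23   M             27
7     Tom      23   G             27
8     Fay      24   G             28
9     Vic       9   G             13
10    Fay       1   G              5
11    Tom       5   G              9
13    Wes      12   G             16
add column prod = t['points'] * t['points_plus_4']:
   player  points pos  points_plus_4  prod
1     Wes       7   M             11    77
2     Wes      23   M             27   621
7     Tom      23   G             27   621
8     Fay      24   G             28   672
9     Vic       9   G             13   117
10    Fay       1   G              5     5
11    Tom       5   G              9    45
13    Wes      12   G             16   192
So mean() = 293.75.

293.75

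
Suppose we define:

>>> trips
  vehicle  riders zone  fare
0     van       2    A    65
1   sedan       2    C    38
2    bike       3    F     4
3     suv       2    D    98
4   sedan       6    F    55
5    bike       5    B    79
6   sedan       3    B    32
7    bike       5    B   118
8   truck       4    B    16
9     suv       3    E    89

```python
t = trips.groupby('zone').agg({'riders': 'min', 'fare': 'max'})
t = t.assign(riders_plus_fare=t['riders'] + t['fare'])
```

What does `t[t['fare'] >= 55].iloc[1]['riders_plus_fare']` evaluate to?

121

group by zone: min(riders), max(fare):
      riders  fare
zone              
A          2    65
B          3   118
C          2    38
D          2    98
E          3    89
F          3    55
add column riders_plus_fare = t['riders'] + t['fare']:
      riders  fare  riders_plus_fare
zone                                
A          2    65                67
B          3   118               121
C          2    38                40
D          2    98               100
E          3    89                92
F          3    55                58
filter rows where fare >= 55:
      riders  fare  riders_plus_fare
zone                                
A          2    65                67
B          3   118               121
D          2    98               100
E          3    89                92
F          3    55                58
Taking the value at position 1, column 'riders_plus_fare' gives 121.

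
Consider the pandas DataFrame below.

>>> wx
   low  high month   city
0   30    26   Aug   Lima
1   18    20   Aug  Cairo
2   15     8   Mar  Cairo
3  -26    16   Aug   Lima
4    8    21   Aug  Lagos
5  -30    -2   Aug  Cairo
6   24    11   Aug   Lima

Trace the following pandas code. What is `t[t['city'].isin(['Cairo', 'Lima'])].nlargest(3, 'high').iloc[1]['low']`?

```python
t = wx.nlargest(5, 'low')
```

18

take 5 rows with largest low:
   low  high month   city
0   30    26   Aug   Lima
6   24    11   Aug   Lima
1   18    20   Aug  Cairo
2   15     8   Mar  Cairo
4    8    21   Aug  Lagos
filter rows where city in ['Cairo', 'Lima']:
   low  high month   city
0   30    26   Aug   Lima
6   24    11   Aug   Lima
1   18    20   Aug  Cairo
2   15     8   Mar  Cairo
take 3 rows with largest high:
   low  high month   city
0   30    26   Aug   Lima
1   18    20   Aug  Cairo
6   24    11   Aug   Lima
The value at position 1, column 'low' is 18.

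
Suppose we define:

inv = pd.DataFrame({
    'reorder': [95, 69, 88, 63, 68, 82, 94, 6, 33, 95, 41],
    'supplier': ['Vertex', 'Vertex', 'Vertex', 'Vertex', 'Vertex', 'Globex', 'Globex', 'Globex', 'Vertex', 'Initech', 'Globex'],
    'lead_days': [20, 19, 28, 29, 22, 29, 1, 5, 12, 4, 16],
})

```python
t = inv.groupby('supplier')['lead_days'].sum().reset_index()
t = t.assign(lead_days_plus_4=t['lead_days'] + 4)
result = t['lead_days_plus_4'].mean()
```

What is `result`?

group by supplier, sum of lead_days:
supplier
Globex      51
Initech      4
Vertex     130
Name: lead_days, dtype: int64
reset_index():
  supplier  lead_days
0   Globex         51
1  Initech          4
2   Vertex        130
add column lead_days_plus_4 = t['lead_days'] + 4:
  supplier  lead_days  lead_days_plus_4
0   Globex         51                55
1  Initech          4                 8
2   Vertex        130               134
The mean of column 'lead_days_plus_4' is 65.6666666667.

65.6666666667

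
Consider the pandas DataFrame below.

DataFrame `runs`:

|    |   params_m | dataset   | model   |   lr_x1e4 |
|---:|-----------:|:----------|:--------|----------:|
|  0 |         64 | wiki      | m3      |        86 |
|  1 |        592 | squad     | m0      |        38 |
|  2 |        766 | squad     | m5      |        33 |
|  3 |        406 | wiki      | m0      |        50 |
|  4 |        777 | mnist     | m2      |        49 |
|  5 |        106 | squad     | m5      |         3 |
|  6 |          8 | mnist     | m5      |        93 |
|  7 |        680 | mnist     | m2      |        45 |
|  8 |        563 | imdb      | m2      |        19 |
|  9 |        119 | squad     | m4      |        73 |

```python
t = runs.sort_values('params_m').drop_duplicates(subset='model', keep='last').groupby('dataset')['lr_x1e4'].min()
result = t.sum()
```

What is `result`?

sort by params_m:
   params_m dataset model  lr_x1e4
6         8   mnist    m5       93
0        64    wiki    m3       86
5       106   squad    m5        3
9       119   squad    m4       73
3       406    wiki    m0       50
8       563    imdb    m2       19
1       592   squad    m0       38
7       680   mnist    m2       45
2       766   squad    m5       33
4       777   mnist    m2       49
drop duplicate model (keep=last):
   params_m dataset model  lr_x1e4
0        64    wiki    m3       86
9       119   squad    m4       73
1       592   squad    m0       38
2       766   squad    m5       33
4       777   mnist    m2       49
group by dataset, min of lr_x1e4:
dataset
mnist    49
squad    33
wiki     86
Name: lr_x1e4, dtype: int64
Reading off the sum of the resulting series, we get 168.

168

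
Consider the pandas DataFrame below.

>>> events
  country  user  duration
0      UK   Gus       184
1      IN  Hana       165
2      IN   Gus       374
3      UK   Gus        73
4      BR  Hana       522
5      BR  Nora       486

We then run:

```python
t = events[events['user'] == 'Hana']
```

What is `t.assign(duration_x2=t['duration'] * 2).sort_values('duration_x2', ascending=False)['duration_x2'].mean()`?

filter rows where user == 'Hana':
  country  user  duration
1      IN  Hana       165
4      BR  Hana       522
add column duration_x2 = t['duration'] * 2:
  country  user  duration  duration_x2
1      IN  Hana       165          330
4      BR  Hana       522         1044
sort by duration_x2 descending:
  country  user  duration  duration_x2
4      BR  Hana       522         1044
1      IN  Hana       165          330
Hence 687.0.

687.0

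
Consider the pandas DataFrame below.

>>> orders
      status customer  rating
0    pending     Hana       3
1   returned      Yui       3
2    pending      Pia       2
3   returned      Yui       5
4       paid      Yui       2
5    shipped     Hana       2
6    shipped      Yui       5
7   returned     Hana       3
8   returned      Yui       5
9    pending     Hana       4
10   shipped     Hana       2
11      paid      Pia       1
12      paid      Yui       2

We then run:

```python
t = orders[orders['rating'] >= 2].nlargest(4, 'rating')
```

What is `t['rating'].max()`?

5

filter rows where rating >= 2:
      status customer  rating
0    pending     Hana       3
1   returned      Yui       3
2    pending      Pia       2
3   returned      Yui       5
4       paid      Yui       2
5    shipped     Hana       2
6    shipped      Yui       5
7   returned     Hana       3
8   returned      Yui       5
9    pending     Hana       4
10   shipped     Hana       2
12      paid      Yui       2
take 4 rows with largest rating:
     status customer  rating
3  returned      Yui       5
6   shipped      Yui       5
8  returned      Yui       5
9   pending     Hana       4
Reading off the max of column 'rating', we get 5.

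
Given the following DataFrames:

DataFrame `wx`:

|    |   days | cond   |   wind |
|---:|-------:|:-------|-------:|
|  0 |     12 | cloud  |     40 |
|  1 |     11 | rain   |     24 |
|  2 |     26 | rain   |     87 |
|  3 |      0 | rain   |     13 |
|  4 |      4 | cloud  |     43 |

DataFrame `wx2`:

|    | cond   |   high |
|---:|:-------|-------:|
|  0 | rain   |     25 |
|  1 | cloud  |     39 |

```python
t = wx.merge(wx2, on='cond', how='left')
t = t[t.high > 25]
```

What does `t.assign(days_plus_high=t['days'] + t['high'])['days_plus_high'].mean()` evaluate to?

merge on 'cond' (how='left') → 5 rows:
   days   cond  wind  high
0    12  cloud    40    39
1    11   rain    24    25
2    26   rain    87    25
3     0   rain    13    25
4     4  cloud    43    39
filter rows where high > 25:
   days   cond  wind  high
0    12  cloud    40    39
4     4  cloud    43    39
add column days_plus_high = t['days'] + t['high']:
   days   cond  wind  high  days_plus_high
0    12  cloud    40    39              51
4     4  cloud    43    39              43

47.0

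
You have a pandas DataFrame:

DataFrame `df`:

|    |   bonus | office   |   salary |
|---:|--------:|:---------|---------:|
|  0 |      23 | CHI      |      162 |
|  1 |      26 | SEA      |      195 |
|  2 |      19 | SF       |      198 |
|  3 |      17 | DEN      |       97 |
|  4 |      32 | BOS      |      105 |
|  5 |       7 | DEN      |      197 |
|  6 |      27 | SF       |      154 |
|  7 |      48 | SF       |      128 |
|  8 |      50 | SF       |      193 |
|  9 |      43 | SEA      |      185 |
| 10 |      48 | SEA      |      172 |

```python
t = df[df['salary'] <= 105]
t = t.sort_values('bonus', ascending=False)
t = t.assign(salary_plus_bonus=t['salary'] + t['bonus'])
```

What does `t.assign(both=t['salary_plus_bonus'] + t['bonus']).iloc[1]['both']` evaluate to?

filter rows where salary <= 105:
   bonus office  salary
3     17    DEN      97
4     32    BOS     105
sort by bonus descending:
   bonus office  salary
4     32    BOS     105
3     17    DEN      97
add column salary_plus_bonus = t['salary'] + t['bonus']:
   bonus office  salary  salary_plus_bonus
4     32    BOS     105                137
3     17    DEN      97                114
add column both = t['salary_plus_bonus'] + t['bonus']:
   bonus office  salary  salary_plus_bonus  both
4     32    BOS     105                137   169
3     17    DEN      97                114   131
Taking the value at position 1, column 'both' gives 131.

131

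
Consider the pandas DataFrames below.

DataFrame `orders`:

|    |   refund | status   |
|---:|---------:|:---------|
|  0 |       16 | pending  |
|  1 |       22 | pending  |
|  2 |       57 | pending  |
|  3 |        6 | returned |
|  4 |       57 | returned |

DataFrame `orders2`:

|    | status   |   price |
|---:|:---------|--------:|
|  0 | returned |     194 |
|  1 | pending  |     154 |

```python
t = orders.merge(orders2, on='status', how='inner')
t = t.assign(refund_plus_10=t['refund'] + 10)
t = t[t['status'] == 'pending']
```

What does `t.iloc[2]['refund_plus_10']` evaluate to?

merge on 'status' (how='inner') → 5 rows:
   refund    status  price
0      16   pending    154
1      22   pending    154
2      57   pending    154
3       6  returned    194
4      57  returned    194
add column refund_plus_10 = t['refund'] + 10:
   refund    status  price  refund_plus_10
0      16   pending    154              26
1      22   pending    154              32
2      57   pending    154              67
3       6  returned    194              16
4      57  returned    194              67
filter rows where status == 'pending':
   refund   status  price  refund_plus_10
0      16  pending    154              26
1      22  pending    154              32
2      57  pending    154              67
Then the value at position 2, column 'refund_plus_10': 67

67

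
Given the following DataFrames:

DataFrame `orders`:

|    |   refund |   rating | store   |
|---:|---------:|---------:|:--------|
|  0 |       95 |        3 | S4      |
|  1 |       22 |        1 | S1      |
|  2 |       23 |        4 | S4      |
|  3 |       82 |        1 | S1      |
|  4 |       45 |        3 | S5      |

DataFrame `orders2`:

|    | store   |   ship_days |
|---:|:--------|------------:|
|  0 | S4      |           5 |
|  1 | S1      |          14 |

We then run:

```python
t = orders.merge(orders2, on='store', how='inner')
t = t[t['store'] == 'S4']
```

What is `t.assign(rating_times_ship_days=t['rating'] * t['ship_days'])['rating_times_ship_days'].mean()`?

17.5

merge on 'store' (how='inner') → 4 rows:
   refund  rating store  ship_days
0      95       3    S4          5
1      22       1    S1         14
2      23       4    S4          5
3      82       1    S1         14
filter rows where store == 'S4':
   refund  rating store  ship_days
0      95       3    S4          5
2      23       4    S4          5
add column rating_times_ship_days = t['rating'] * t['ship_days']:
   refund  rating store  ship_days  rating_times_ship_days
0      95       3    S4          5                      15
2      23       4    S4          5                      20
Taking the mean of column 'rating_times_ship_days' gives 17.5.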